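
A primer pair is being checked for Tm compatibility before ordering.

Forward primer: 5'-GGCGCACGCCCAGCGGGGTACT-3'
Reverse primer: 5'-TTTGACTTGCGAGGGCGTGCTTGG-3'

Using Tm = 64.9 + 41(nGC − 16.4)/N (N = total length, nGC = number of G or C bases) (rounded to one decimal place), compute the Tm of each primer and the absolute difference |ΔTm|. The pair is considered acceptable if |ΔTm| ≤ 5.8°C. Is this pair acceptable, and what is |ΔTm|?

|ΔTm| = 5.2°C; the pair is acceptable.

Forward: G+C = 17, N = 22 → Tm = 64.9 + 41·(17 − 16.4)/22 = 66.0°C.
Reverse: G+C = 14, N = 24 → Tm = 64.9 + 41·(14 − 16.4)/24 = 60.8°C.
|ΔTm| = |66.0 − 60.8| = 5.2°C, ≤ 5.8°C.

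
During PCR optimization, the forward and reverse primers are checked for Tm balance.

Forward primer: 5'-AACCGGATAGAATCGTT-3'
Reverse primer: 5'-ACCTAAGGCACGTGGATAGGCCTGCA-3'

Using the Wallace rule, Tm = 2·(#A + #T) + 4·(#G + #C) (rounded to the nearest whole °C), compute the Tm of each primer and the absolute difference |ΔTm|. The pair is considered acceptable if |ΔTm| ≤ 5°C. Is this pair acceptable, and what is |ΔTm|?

|ΔTm| = 34°C; the pair is not acceptable.

Forward: A=6 T=4 G=4 C=3 → Tm = 2·10 + 4·7 = 48°C.
Reverse: A=7 T=4 G=8 C=7 → Tm = 2·11 + 4·15 = 82°C.
|ΔTm| = |48 − 82| = 34°C, > 5°C.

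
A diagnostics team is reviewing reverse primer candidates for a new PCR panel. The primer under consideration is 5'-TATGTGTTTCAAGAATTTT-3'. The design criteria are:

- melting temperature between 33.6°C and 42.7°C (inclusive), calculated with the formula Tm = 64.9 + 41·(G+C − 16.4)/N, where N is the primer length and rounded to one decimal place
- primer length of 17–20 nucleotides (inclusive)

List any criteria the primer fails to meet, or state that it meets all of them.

Base counts: A=5, T=10, G=3, C=1 (length 19).
Tm: Tm = 64.9 + 41·(4 − 16.4)/19 = 38.1°C ✓
length: length 19 ✓

Meets all criteria.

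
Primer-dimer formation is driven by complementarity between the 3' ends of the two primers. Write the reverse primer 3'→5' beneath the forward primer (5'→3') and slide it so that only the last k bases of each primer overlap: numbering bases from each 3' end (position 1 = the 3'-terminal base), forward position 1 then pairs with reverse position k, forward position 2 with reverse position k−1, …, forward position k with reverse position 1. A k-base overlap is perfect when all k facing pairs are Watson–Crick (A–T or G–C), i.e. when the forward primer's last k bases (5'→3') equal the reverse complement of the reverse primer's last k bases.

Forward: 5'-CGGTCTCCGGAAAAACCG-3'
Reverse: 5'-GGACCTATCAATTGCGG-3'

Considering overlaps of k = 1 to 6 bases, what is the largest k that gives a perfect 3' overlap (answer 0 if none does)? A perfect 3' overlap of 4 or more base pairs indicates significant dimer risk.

Longest perfect overlap: 3 complementary base pairs; below the dimer-risk threshold (threshold 4).

Last 6 bases (5'→3') — forward …AAACCG, reverse …TTGCGG.
Reverse complement of the reverse primer's last 6 bases: CCGCAA; its first k bases are the reverse complement of the reverse primer's last k bases, so a perfect k-base overlap needs the forward primer's last k bases to equal them.
Comparing (forward last k vs required): k=1: G vs C ✗; k=2: CG vs CC ✗; k=3: CCG vs CCG ✓; k=4: ACCG vs CCGC ✗; k=5: AACCG vs CCGCA ✗; k=6: AAACCG vs CCGCAA ✗.
Only k = 3 is perfect, so the longest perfect 3' overlap is 3.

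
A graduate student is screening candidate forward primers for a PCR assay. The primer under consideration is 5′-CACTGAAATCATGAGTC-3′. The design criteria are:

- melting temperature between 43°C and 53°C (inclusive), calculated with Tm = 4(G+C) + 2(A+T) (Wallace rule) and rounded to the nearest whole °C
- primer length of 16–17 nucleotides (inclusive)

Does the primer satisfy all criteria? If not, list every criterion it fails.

Base counts: A=6, T=4, G=3, C=4 (length 17).
Tm: Tm = 2·10 + 4·7 = 48°C ✓
length: length 17 ✓

Meets all criteria.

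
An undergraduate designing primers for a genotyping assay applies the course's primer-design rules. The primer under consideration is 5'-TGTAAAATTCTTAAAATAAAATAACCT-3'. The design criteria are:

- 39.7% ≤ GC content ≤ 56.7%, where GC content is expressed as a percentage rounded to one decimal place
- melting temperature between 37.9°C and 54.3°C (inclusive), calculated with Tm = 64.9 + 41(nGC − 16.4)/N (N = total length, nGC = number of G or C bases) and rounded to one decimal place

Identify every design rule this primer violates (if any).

Fails: GC content.

Base counts: A=14, T=9, G=1, C=3 (length 27).
GC content: GC 4/27 = 14.8%, outside 39.7–56.7% ✗
Tm: Tm = 64.9 + 41·(4 − 16.4)/27 = 46.1°C ✓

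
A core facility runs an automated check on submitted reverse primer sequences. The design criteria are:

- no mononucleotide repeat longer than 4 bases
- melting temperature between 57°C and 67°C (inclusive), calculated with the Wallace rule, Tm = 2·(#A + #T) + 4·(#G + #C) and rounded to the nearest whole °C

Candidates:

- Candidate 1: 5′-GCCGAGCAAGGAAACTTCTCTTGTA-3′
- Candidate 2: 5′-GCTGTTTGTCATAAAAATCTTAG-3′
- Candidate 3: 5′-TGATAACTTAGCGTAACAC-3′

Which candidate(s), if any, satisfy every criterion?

None of the candidates satisfy all criteria.

Candidate 1 (25 nt, A=7 T=6 G=6 C=6): longest run = 3 ✓; Tm = 2·13 + 4·12 = 74°C, outside 57–67°C ✗ — fails.
Candidate 2 (23 nt, A=7 T=9 G=4 C=3): longest run = 5, exceeds 4 ✗; Tm = 2·16 + 4·7 = 60°C ✓ — fails.
Candidate 3 (19 nt, A=7 T=5 G=3 C=4): longest run = 2 ✓; Tm = 2·12 + 4·7 = 52°C, outside 57–67°C ✗ — fails.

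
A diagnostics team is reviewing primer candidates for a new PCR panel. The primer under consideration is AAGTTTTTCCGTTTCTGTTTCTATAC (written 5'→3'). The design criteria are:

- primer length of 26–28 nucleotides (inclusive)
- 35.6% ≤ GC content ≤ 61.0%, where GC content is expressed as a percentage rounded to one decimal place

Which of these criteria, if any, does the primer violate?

Base counts: A=4, T=14, G=3, C=5 (length 26).
length: length 26 ✓
GC content: GC 8/26 = 30.8%, outside 35.6–61.0% ✗

Fails: GC content.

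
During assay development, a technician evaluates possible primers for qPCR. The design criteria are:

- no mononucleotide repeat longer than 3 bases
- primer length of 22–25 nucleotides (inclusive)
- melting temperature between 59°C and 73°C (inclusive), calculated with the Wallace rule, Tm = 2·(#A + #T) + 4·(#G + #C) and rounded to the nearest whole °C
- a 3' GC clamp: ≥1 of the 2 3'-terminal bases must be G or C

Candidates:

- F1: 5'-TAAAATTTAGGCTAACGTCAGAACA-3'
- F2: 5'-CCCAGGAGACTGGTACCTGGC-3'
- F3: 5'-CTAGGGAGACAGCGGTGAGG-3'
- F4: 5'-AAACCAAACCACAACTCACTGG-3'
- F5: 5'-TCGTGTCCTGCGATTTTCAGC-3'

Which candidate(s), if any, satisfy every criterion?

F1 (25 nt, A=11 T=6 G=4 C=4): longest run = 4, exceeds 3 ✗; length 25 ✓; Tm = 2·17 + 4·8 = 66°C ✓; 3' end CA has 1 G/C ✓ — fails.
F2 (21 nt, A=4 T=3 G=7 C=7): longest run = 3 ✓; length 21, outside 22–25 ✗; Tm = 2·7 + 4·14 = 70°C ✓; 3' end GC has 2 G/C ✓ — fails.
F3 (20 nt, A=5 T=2 G=10 C=3): longest run = 3 ✓; length 20, outside 22–25 ✗; Tm = 2·7 + 4·13 = 66°C ✓; 3' end GG has 2 G/C ✓ — fails.
F4 (22 nt, A=10 T=2 G=2 C=8): longest run = 3 ✓; length 22 ✓; Tm = 2·12 + 4·10 = 64°C ✓; 3' end GG has 2 G/C ✓ — passes.
F5 (21 nt, A=2 T=8 G=5 C=6): longest run = 4, exceeds 3 ✗; length 21, outside 22–25 ✗; Tm = 2·10 + 4·11 = 64°C ✓; 3' end GC has 2 G/C ✓ — fails.

F4 only.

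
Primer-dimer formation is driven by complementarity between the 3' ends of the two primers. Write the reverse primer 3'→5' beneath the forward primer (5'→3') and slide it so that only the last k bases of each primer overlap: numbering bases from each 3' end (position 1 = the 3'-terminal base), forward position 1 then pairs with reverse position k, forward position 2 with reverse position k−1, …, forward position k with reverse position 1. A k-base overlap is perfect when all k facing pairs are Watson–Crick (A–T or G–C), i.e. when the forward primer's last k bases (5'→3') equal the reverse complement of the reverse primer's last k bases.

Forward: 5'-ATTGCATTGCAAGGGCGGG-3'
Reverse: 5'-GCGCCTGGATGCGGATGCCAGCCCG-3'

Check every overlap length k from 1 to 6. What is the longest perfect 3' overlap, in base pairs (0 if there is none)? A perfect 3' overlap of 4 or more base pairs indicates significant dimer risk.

Longest perfect overlap: 4 complementary base pairs; significant dimer risk (threshold 4).

Last 6 bases (5'→3') — forward …GGCGGG, reverse …AGCCCG.
Reverse complement of the reverse primer's last 6 bases: CGGGCT; its first k bases are the reverse complement of the reverse primer's last k bases, so a perfect k-base overlap needs the forward primer's last k bases to equal them.
Comparing (forward last k vs required): k=1: G vs C ✗; k=2: GG vs CG ✗; k=3: GGG vs CGG ✗; k=4: CGGG vs CGGG ✓; k=5: GCGGG vs CGGGC ✗; k=6: GGCGGG vs CGGGCT ✗.
Only k = 4 is perfect, so the longest perfect 3' overlap is 4.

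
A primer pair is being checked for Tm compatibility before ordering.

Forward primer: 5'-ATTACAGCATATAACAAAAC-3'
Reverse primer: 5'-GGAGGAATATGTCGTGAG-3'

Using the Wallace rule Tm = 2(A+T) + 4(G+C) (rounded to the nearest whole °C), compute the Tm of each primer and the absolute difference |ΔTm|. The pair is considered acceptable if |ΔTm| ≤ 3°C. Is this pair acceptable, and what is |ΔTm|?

|ΔTm| = 4°C; the pair is not acceptable.

Forward: A=11 T=4 G=1 C=4 → Tm = 2·15 + 4·5 = 50°C.
Reverse: A=5 T=4 G=8 C=1 → Tm = 2·9 + 4·9 = 54°C.
|ΔTm| = |50 − 54| = 4°C, > 3°C.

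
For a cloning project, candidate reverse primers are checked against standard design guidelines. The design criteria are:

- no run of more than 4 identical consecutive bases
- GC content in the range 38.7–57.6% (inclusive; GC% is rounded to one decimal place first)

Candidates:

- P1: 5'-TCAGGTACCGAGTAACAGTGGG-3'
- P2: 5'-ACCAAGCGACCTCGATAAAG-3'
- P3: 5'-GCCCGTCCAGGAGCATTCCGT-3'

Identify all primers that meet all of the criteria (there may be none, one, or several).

P1 and P2.

P1 (22 nt, A=6 T=4 G=8 C=4): longest run = 3 ✓; GC 12/22 = 54.5% ✓ — passes.
P2 (20 nt, A=8 T=2 G=4 C=6): longest run = 3 ✓; GC 10/20 = 50.0% ✓ — passes.
P3 (21 nt, A=3 T=4 G=6 C=8): longest run = 3 ✓; GC 14/21 = 66.7%, outside 38.7–57.6% ✗ — fails.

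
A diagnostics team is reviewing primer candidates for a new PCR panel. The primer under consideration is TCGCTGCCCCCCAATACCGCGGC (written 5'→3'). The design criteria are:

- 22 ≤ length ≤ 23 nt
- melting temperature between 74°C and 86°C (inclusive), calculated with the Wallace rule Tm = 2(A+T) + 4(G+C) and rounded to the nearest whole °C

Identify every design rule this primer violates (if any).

Meets all criteria.

Base counts: A=3, T=3, G=5, C=12 (length 23).
length: length 23 ✓
Tm: Tm = 2·6 + 4·17 = 80°C ✓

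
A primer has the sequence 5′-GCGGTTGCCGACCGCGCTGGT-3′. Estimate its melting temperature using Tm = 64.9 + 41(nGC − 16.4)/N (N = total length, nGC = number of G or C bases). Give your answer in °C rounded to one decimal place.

64.1°C

Base counts: A=1, T=4, G=9, C=7; G+C = 16, N = 21.
Tm = 64.9 + 41·(16 − 16.4)/21 = 64.9 + -16.40/21 = 64.1°C.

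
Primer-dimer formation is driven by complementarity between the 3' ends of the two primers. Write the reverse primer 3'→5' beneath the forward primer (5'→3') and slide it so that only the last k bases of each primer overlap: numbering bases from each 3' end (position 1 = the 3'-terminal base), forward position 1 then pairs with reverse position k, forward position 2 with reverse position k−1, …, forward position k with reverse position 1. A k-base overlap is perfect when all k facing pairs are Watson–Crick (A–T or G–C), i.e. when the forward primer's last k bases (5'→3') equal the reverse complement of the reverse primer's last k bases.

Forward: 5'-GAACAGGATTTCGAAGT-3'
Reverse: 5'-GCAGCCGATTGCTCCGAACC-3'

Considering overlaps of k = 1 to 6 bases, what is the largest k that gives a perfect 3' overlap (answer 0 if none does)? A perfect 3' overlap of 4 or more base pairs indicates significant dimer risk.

Last 6 bases (5'→3') — forward …CGAAGT, reverse …CGAACC.
Reverse complement of the reverse primer's last 6 bases: GGTTCG; its first k bases are the reverse complement of the reverse primer's last k bases, so a perfect k-base overlap needs the forward primer's last k bases to equal them.
Comparing (forward last k vs required): k=1: T vs G ✗; k=2: GT vs GG ✗; k=3: AGT vs GGT ✗; k=4: AAGT vs GGTT ✗; k=5: GAAGT vs GGTTC ✗; k=6: CGAAGT vs GGTTCG ✗.
No overlap length from 1 to 6 is perfect, so the longest perfect 3' overlap is 0.

Longest perfect overlap: 0 complementary base pairs; below the dimer-risk threshold (threshold 4).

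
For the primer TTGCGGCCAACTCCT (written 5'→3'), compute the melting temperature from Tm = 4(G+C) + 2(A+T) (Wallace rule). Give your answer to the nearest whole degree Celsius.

48°C

Base counts: A=2, T=4, G=3, C=6 (length 15).
Tm = 2·(2+4) + 4·(3+6) = 2·6 + 4·9 = 12 + 36 = 48°C.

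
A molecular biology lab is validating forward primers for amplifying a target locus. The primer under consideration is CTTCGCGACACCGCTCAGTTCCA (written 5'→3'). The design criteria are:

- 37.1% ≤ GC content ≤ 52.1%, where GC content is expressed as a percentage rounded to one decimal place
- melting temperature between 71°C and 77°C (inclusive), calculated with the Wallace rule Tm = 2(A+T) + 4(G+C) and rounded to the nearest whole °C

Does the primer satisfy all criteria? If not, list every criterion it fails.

Fails: GC content.

Base counts: A=4, T=5, G=4, C=10 (length 23).
GC content: GC 14/23 = 60.9%, outside 37.1–52.1% ✗
Tm: Tm = 2·9 + 4·14 = 74°C ✓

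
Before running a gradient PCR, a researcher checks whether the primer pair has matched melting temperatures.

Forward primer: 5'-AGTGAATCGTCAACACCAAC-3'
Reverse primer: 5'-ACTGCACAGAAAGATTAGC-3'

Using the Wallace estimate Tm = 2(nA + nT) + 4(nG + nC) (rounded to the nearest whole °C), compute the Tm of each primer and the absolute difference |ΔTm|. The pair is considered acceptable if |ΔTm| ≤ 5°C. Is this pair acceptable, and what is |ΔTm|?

|ΔTm| = 4°C; the pair is acceptable.

Forward: A=8 T=3 G=3 C=6 → Tm = 2·11 + 4·9 = 58°C.
Reverse: A=8 T=3 G=4 C=4 → Tm = 2·11 + 4·8 = 54°C.
|ΔTm| = |58 − 54| = 4°C, ≤ 5°C.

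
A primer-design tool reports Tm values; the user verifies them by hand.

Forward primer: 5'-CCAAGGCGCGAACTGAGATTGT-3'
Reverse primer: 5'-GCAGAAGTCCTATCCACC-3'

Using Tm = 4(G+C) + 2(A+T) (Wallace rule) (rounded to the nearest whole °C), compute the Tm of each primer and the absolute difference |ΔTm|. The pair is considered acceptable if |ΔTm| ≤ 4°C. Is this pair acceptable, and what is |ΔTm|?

|ΔTm| = 12°C; the pair is not acceptable.

Forward: A=6 T=4 G=7 C=5 → Tm = 2·10 + 4·12 = 68°C.
Reverse: A=5 T=3 G=3 C=7 → Tm = 2·8 + 4·10 = 56°C.
|ΔTm| = |68 − 56| = 12°C, > 4°C.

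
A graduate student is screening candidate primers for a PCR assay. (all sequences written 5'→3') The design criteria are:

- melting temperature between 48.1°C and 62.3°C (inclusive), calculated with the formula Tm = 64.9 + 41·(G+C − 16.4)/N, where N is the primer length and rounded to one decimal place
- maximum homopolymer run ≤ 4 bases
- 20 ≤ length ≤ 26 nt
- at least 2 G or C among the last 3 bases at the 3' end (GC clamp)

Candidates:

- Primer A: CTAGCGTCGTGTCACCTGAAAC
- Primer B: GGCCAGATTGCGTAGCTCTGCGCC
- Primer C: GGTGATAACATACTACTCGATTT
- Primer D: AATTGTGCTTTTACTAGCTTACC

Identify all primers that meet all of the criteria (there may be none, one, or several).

Primer A (22 nt, A=5 T=5 G=5 C=7): Tm = 64.9 + 41·(12 − 16.4)/22 = 56.7°C ✓; longest run = 3 ✓; length 22 ✓; 3' end AAC has 1 G/C, need ≥2 ✗ — fails.
Primer B (24 nt, A=3 T=5 G=8 C=8): Tm = 64.9 + 41·(16 − 16.4)/24 = 64.2°C, outside 48.1–62.3°C ✗; longest run = 2 ✓; length 24 ✓; 3' end GCC has 3 G/C ✓ — fails.
Primer C (23 nt, A=7 T=8 G=4 C=4): Tm = 64.9 + 41·(8 − 16.4)/23 = 49.9°C ✓; longest run = 3 ✓; length 23 ✓; 3' end TTT has 0 G/C, need ≥2 ✗ — fails.
Primer D (23 nt, A=5 T=10 G=3 C=5): Tm = 64.9 + 41·(8 − 16.4)/23 = 49.9°C ✓; longest run = 4 ✓; length 23 ✓; 3' end ACC has 2 G/C ✓ — passes.

Primer D only.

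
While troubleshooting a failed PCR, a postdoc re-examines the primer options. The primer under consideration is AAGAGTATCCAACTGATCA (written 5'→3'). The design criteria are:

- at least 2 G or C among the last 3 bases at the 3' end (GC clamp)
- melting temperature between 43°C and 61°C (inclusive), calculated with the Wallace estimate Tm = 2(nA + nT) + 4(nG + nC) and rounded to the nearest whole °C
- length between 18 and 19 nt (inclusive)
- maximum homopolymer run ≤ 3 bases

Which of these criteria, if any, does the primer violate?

Base counts: A=8, T=4, G=3, C=4 (length 19).
GC clamp: 3' end TCA has 1 G/C, need ≥2 ✗
Tm: Tm = 2·12 + 4·7 = 52°C ✓
length: length 19 ✓
homopolymer run: longest run = 2 ✓

Fails: GC clamp.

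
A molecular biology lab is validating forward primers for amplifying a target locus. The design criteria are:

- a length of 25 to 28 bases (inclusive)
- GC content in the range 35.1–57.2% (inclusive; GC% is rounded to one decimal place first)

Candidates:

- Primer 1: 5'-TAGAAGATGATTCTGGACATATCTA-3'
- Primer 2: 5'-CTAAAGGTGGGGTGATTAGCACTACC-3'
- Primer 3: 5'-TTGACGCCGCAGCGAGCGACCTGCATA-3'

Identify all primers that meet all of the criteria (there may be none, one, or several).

Primer 1 (25 nt, A=9 T=8 G=5 C=3): length 25 ✓; GC 8/25 = 32.0%, outside 35.1–57.2% ✗ — fails.
Primer 2 (26 nt, A=7 T=6 G=8 C=5): length 26 ✓; GC 13/26 = 50.0% ✓ — passes.
Primer 3 (27 nt, A=6 T=4 G=8 C=9): length 27 ✓; GC 17/27 = 63.0%, outside 35.1–57.2% ✗ — fails.

Primer 2 only.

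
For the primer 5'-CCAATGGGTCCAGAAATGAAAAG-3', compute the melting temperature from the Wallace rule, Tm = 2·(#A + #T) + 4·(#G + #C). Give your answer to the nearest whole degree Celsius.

66°C

Base counts: A=10, T=3, G=6, C=4 (length 23).
Tm = 2·(10+3) + 4·(6+4) = 2·13 + 4·10 = 26 + 40 = 66°C.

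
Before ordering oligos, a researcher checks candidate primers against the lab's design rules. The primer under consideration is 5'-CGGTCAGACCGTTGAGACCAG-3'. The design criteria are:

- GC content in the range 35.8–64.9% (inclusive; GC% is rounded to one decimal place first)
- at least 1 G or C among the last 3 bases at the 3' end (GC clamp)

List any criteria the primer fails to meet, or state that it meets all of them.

Meets all criteria.

Base counts: A=5, T=3, G=7, C=6 (length 21).
GC content: GC 13/21 = 61.9% ✓
GC clamp: 3' end CAG has 2 G/C ✓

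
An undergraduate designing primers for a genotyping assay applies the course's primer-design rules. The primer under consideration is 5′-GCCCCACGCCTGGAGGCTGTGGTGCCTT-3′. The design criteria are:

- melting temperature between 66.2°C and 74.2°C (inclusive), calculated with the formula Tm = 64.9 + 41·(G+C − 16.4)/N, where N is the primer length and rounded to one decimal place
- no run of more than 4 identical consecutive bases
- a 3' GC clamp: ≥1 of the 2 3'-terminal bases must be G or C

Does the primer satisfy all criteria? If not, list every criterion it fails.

Fails: GC clamp.

Base counts: A=2, T=6, G=10, C=10 (length 28).
Tm: Tm = 64.9 + 41·(20 − 16.4)/28 = 70.2°C ✓
homopolymer run: longest run = 4 ✓
GC clamp: 3' end TT has 0 G/C, need ≥1 ✗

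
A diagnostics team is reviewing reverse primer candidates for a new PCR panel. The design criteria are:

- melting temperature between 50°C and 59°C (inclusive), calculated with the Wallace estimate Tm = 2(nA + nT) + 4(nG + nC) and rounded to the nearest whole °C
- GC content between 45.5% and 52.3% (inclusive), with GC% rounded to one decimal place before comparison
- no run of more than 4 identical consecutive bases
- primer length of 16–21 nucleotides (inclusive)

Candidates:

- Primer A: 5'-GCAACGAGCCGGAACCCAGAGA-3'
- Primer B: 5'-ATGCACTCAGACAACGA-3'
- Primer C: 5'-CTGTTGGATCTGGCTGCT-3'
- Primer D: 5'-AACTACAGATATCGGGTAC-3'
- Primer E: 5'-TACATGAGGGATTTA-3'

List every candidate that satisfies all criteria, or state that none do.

Primer B only.

Primer A (22 nt, A=8 T=0 G=7 C=7): Tm = 2·8 + 4·14 = 72°C, outside 50–59°C ✗; GC 14/22 = 63.6%, outside 45.5–52.3% ✗; longest run = 3 ✓; length 22, outside 16–21 ✗ — fails.
Primer B (17 nt, A=7 T=2 G=3 C=5): Tm = 2·9 + 4·8 = 50°C ✓; GC 8/17 = 47.1% ✓; longest run = 2 ✓; length 17 ✓ — passes.
Primer C (18 nt, A=1 T=7 G=6 C=4): Tm = 2·8 + 4·10 = 56°C ✓; GC 10/18 = 55.6%, outside 45.5–52.3% ✗; longest run = 2 ✓; length 18 ✓ — fails.
Primer D (19 nt, A=7 T=4 G=4 C=4): Tm = 2·11 + 4·8 = 54°C ✓; GC 8/19 = 42.1%, outside 45.5–52.3% ✗; longest run = 3 ✓; length 19 ✓ — fails.
Primer E (15 nt, A=5 T=5 G=4 C=1): Tm = 2·10 + 4·5 = 40°C, outside 50–59°C ✗; GC 5/15 = 33.3%, outside 45.5–52.3% ✗; longest run = 3 ✓; length 15, outside 16–21 ✗ — fails.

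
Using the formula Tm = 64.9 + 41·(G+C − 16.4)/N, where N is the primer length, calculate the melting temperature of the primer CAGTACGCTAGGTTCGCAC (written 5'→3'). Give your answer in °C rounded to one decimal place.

53.2°C

Base counts: A=4, T=4, G=5, C=6; G+C = 11, N = 19.
Tm = 64.9 + 41·(11 − 16.4)/19 = 64.9 + -221.40/19 = 53.2°C.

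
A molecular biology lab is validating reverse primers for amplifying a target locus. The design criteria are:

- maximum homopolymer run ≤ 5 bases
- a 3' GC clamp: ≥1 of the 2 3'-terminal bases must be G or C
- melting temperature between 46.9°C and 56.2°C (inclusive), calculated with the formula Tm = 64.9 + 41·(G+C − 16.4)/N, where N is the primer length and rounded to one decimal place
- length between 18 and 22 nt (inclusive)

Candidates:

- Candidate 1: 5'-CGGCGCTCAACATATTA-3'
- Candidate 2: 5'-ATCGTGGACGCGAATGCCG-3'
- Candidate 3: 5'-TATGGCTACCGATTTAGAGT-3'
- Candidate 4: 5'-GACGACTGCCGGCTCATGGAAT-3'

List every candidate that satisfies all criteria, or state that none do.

Candidate 1 (17 nt, A=5 T=4 G=3 C=5): longest run = 2 ✓; 3' end TA has 0 G/C, need ≥1 ✗; Tm = 64.9 + 41·(8 − 16.4)/17 = 44.6°C, outside 46.9–56.2°C ✗; length 17, outside 18–22 ✗ — fails.
Candidate 2 (19 nt, A=4 T=3 G=7 C=5): longest run = 2 ✓; 3' end CG has 2 G/C ✓; Tm = 64.9 + 41·(12 − 16.4)/19 = 55.4°C ✓; length 19 ✓ — passes.
Candidate 3 (20 nt, A=5 T=7 G=5 C=3): longest run = 3 ✓; 3' end GT has 1 G/C ✓; Tm = 64.9 + 41·(8 − 16.4)/20 = 47.7°C ✓; length 20 ✓ — passes.
Candidate 4 (22 nt, A=5 T=4 G=7 C=6): longest run = 2 ✓; 3' end AT has 0 G/C, need ≥1 ✗; Tm = 64.9 + 41·(13 − 16.4)/22 = 58.6°C, outside 46.9–56.2°C ✗; length 22 ✓ — fails.

Candidate 2 and Candidate 3.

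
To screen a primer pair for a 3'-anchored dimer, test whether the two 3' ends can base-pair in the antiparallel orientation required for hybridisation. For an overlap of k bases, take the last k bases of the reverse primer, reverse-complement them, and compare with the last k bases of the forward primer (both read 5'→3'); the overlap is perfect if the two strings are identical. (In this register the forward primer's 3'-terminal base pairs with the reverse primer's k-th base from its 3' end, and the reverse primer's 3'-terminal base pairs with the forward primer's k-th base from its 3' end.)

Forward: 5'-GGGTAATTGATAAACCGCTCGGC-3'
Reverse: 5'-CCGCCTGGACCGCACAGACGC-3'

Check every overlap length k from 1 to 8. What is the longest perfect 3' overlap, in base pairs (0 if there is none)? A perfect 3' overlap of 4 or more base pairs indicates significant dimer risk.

Longest perfect overlap: 2 complementary base pairs; below the dimer-risk threshold (threshold 4).

Last 8 bases (5'→3') — forward …CGCTCGGC, reverse …ACAGACGC.
Reverse complement of the reverse primer's last 8 bases: GCGTCTGT; its first k bases are the reverse complement of the reverse primer's last k bases, so a perfect k-base overlap needs the forward primer's last k bases to equal them.
Comparing (forward last k vs required): k=1: C vs G ✗; k=2: GC vs GC ✓; k=3: GGC vs GCG ✗; k=4: CGGC vs GCGT ✗; k=5: TCGGC vs GCGTC ✗; k=6: CTCGGC vs GCGTCT ✗; k=7: GCTCGGC vs GCGTCTG ✗; k=8: CGCTCGGC vs GCGTCTGT ✗.
Only k = 2 is perfect, so the longest perfect 3' overlap is 2.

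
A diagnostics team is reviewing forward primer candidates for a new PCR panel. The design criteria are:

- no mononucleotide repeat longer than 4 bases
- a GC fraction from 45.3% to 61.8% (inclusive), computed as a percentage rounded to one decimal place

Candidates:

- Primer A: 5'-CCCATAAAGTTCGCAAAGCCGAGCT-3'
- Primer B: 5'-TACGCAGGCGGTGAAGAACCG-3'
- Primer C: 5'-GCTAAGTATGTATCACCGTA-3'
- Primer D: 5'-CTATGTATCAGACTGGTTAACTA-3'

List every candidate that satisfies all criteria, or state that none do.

Primer A only.

Primer A (25 nt, A=8 T=4 G=5 C=8): longest run = 3 ✓; GC 13/25 = 52.0% ✓ — passes.
Primer B (21 nt, A=6 T=2 G=8 C=5): longest run = 2 ✓; GC 13/21 = 61.9%, outside 45.3–61.8% ✗ — fails.
Primer C (20 nt, A=6 T=6 G=4 C=4): longest run = 2 ✓; GC 8/20 = 40.0%, outside 45.3–61.8% ✗ — fails.
Primer D (23 nt, A=7 T=8 G=4 C=4): longest run = 2 ✓; GC 8/23 = 34.8%, outside 45.3–61.8% ✗ — fails.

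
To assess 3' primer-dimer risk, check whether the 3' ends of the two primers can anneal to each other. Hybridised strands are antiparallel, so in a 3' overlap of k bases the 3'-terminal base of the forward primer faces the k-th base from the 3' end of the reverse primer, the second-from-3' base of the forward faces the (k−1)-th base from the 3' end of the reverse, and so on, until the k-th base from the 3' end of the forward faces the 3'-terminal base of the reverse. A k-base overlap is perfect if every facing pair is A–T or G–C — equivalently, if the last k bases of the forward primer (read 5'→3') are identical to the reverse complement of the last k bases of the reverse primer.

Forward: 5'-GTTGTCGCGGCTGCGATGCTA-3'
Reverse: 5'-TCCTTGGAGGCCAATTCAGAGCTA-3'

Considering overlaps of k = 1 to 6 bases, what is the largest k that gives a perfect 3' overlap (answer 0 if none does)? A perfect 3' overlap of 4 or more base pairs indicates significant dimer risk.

Last 6 bases (5'→3') — forward …ATGCTA, reverse …GAGCTA.
Reverse complement of the reverse primer's last 6 bases: TAGCTC; its first k bases are the reverse complement of the reverse primer's last k bases, so a perfect k-base overlap needs the forward primer's last k bases to equal them.
Comparing (forward last k vs required): k=1: A vs T ✗; k=2: TA vs TA ✓; k=3: CTA vs TAG ✗; k=4: GCTA vs TAGC ✗; k=5: TGCTA vs TAGCT ✗; k=6: ATGCTA vs TAGCTC ✗.
Only k = 2 is perfect, so the longest perfect 3' overlap is 2.

Longest perfect overlap: 2 complementary base pairs; below the dimer-risk threshold (threshold 4).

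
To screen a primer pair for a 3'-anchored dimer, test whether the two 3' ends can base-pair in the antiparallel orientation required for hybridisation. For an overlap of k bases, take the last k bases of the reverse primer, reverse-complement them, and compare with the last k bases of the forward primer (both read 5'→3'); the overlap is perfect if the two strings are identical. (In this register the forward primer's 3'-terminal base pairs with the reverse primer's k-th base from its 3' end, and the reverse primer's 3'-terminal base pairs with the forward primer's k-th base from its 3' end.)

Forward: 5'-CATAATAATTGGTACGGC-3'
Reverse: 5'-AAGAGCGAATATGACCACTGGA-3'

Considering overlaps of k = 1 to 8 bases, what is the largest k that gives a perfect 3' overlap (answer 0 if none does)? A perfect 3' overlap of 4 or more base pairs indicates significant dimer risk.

Last 8 bases (5'→3') — forward …GGTACGGC, reverse …CCACTGGA.
Reverse complement of the reverse primer's last 8 bases: TCCAGTGG; its first k bases are the reverse complement of the reverse primer's last k bases, so a perfect k-base overlap needs the forward primer's last k bases to equal them.
Comparing (forward last k vs required): k=1: C vs T ✗; k=2: GC vs TC ✗; k=3: GGC vs TCC ✗; k=4: CGGC vs TCCA ✗; k=5: ACGGC vs TCCAG ✗; k=6: TACGGC vs TCCAGT ✗; k=7: GTACGGC vs TCCAGTG ✗; k=8: GGTACGGC vs TCCAGTGG ✗.
No overlap length from 1 to 8 is perfect, so the longest perfect 3' overlap is 0.

Longest perfect overlap: 0 complementary base pairs; below the dimer-risk threshold (threshold 4).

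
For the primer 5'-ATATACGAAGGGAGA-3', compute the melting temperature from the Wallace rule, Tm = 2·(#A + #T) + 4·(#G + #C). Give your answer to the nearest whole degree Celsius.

42°C

Base counts: A=7, T=2, G=5, C=1 (length 15).
Tm = 2·(7+2) + 4·(5+1) = 2·9 + 4·6 = 18 + 24 = 42°C.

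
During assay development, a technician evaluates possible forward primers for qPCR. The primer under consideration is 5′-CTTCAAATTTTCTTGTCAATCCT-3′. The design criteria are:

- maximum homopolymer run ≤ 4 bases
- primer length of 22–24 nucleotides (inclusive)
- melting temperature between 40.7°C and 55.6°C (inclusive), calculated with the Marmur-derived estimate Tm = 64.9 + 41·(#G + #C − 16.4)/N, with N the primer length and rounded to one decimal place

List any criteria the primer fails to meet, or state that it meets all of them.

Meets all criteria.

Base counts: A=5, T=11, G=1, C=6 (length 23).
homopolymer run: longest run = 4 ✓
length: length 23 ✓
Tm: Tm = 64.9 + 41·(7 − 16.4)/23 = 48.1°C ✓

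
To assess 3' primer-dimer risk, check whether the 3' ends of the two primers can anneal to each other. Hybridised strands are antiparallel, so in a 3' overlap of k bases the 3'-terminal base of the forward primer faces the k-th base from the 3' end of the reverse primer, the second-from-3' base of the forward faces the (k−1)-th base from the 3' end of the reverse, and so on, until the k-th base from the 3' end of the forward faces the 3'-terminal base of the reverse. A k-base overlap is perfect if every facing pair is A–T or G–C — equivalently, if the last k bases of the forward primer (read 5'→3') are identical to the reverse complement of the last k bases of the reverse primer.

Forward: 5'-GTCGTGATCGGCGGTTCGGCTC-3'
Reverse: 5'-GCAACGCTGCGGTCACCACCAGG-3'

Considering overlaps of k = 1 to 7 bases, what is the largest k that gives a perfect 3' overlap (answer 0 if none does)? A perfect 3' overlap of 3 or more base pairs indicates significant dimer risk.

Last 7 bases (5'→3') — forward …TCGGCTC, reverse …CACCAGG.
Reverse complement of the reverse primer's last 7 bases: CCTGGTG; its first k bases are the reverse complement of the reverse primer's last k bases, so a perfect k-base overlap needs the forward primer's last k bases to equal them.
Comparing (forward last k vs required): k=1: C vs C ✓; k=2: TC vs CC ✗; k=3: CTC vs CCT ✗; k=4: GCTC vs CCTG ✗; k=5: GGCTC vs CCTGG ✗; k=6: CGGCTC vs CCTGGT ✗; k=7: TCGGCTC vs CCTGGTG ✗.
Only k = 1 is perfect, so the longest perfect 3' overlap is 1.

Longest perfect overlap: 1 complementary base pair; below the dimer-risk threshold (threshold 3).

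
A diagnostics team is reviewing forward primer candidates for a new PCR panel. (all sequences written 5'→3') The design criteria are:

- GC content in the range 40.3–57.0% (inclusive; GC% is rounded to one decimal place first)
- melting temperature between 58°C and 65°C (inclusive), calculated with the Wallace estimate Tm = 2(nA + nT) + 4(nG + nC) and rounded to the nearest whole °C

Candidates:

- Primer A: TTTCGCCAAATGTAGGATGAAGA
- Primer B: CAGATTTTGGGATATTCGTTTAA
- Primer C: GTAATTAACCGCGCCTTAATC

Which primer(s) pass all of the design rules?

Primer C only.

Primer A (23 nt, A=8 T=6 G=6 C=3): GC 9/23 = 39.1%, outside 40.3–57.0% ✗; Tm = 2·14 + 4·9 = 64°C ✓ — fails.
Primer B (23 nt, A=6 T=10 G=5 C=2): GC 7/23 = 30.4%, outside 40.3–57.0% ✗; Tm = 2·16 + 4·7 = 60°C ✓ — fails.
Primer C (21 nt, A=6 T=6 G=3 C=6): GC 9/21 = 42.9% ✓; Tm = 2·12 + 4·9 = 60°C ✓ — passes.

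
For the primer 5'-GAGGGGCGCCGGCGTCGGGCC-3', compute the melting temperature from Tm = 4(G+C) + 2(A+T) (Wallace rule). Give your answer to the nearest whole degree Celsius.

Base counts: A=1, T=1, G=12, C=7 (length 21).
Tm = 2·(1+1) + 4·(12+7) = 2·2 + 4·19 = 4 + 76 = 80°C.

80°C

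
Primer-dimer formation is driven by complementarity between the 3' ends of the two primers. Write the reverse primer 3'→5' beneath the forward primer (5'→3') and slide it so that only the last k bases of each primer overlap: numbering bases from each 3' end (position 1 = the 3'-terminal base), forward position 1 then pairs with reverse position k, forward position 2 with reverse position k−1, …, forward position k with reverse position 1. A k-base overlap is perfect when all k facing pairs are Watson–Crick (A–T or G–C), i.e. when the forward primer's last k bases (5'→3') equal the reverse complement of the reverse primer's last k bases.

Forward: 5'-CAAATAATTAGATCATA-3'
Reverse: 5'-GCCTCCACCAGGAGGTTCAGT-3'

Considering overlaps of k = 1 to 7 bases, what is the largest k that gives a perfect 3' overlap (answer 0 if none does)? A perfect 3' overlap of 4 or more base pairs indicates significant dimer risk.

Longest perfect overlap: 1 complementary base pair; below the dimer-risk threshold (threshold 4).

Last 7 bases (5'→3') — forward …GATCATA, reverse …GTTCAGT.
Reverse complement of the reverse primer's last 7 bases: ACTGAAC; its first k bases are the reverse complement of the reverse primer's last k bases, so a perfect k-base overlap needs the forward primer's last k bases to equal them.
Comparing (forward last k vs required): k=1: A vs A ✓; k=2: TA vs AC ✗; k=3: ATA vs ACT ✗; k=4: CATA vs ACTG ✗; k=5: TCATA vs ACTGA ✗; k=6: ATCATA vs ACTGAA ✗; k=7: GATCATA vs ACTGAAC ✗.
Only k = 1 is perfect, so the longest perfect 3' overlap is 1.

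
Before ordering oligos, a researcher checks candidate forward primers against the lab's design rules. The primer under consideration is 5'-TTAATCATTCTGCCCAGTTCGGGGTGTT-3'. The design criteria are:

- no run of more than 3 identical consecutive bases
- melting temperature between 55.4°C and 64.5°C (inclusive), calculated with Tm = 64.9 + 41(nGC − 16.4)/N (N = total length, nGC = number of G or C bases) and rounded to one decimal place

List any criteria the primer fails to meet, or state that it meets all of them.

Fails: homopolymer run.

Base counts: A=4, T=11, G=7, C=6 (length 28).
homopolymer run: longest run = 4, exceeds 3 ✗
Tm: Tm = 64.9 + 41·(13 − 16.4)/28 = 59.9°C ✓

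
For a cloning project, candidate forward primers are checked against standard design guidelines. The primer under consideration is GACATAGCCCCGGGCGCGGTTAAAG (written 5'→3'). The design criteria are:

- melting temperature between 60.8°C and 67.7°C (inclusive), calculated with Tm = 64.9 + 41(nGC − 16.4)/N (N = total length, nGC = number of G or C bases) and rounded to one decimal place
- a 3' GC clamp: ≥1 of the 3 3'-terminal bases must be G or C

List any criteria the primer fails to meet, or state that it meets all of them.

Meets all criteria.

Base counts: A=6, T=3, G=9, C=7 (length 25).
Tm: Tm = 64.9 + 41·(16 − 16.4)/25 = 64.2°C ✓
GC clamp: 3' end AAG has 1 G/C ✓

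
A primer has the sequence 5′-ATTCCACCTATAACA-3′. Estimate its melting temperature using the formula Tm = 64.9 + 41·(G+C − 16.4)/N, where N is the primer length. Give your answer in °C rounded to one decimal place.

33.7°C

Base counts: A=6, T=4, G=0, C=5; G+C = 5, N = 15.
Tm = 64.9 + 41·(5 − 16.4)/15 = 64.9 + -467.40/15 = 33.7°C.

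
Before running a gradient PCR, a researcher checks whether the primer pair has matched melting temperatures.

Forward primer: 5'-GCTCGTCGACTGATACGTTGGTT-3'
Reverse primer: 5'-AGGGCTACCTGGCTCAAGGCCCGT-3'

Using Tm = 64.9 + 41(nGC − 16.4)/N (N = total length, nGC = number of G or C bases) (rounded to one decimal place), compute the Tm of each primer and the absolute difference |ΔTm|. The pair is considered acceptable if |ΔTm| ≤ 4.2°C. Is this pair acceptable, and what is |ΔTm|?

Forward: G+C = 12, N = 23 → Tm = 64.9 + 41·(12 − 16.4)/23 = 57.1°C.
Reverse: G+C = 16, N = 24 → Tm = 64.9 + 41·(16 − 16.4)/24 = 64.2°C.
|ΔTm| = |57.1 − 64.2| = 7.1°C, > 4.2°C.

|ΔTm| = 7.1°C; the pair is not acceptable.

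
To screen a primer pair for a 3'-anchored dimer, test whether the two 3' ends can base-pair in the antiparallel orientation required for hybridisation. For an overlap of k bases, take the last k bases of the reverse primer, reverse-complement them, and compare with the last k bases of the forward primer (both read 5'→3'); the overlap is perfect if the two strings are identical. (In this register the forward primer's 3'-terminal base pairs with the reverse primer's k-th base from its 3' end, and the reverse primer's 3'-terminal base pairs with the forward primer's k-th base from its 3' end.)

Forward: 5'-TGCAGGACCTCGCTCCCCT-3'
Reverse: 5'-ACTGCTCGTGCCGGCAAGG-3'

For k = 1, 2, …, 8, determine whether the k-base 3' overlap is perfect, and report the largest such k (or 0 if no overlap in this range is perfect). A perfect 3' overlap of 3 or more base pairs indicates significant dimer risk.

Last 8 bases (5'→3') — forward …GCTCCCCT, reverse …CGGCAAGG.
Reverse complement of the reverse primer's last 8 bases: CCTTGCCG; its first k bases are the reverse complement of the reverse primer's last k bases, so a perfect k-base overlap needs the forward primer's last k bases to equal them.
Comparing (forward last k vs required): k=1: T vs C ✗; k=2: CT vs CC ✗; k=3: CCT vs CCT ✓; k=4: CCCT vs CCTT ✗; k=5: CCCCT vs CCTTG ✗; k=6: TCCCCT vs CCTTGC ✗; k=7: CTCCCCT vs CCTTGCC ✗; k=8: GCTCCCCT vs CCTTGCCG ✗.
Only k = 3 is perfect, so the longest perfect 3' overlap is 3.

Longest perfect overlap: 3 complementary base pairs; significant dimer risk (threshold 3).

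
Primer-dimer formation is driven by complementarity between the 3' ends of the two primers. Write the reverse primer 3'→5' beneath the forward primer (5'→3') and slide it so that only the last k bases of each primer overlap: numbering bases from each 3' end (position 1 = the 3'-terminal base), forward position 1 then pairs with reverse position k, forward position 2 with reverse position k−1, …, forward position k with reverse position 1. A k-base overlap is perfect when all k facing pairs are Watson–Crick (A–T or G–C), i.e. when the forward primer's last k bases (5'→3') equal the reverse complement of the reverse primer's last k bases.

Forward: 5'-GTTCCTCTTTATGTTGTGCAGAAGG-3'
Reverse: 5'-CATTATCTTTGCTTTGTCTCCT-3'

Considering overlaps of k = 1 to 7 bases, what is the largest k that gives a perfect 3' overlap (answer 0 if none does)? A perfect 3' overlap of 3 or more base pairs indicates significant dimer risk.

Last 7 bases (5'→3') — forward …CAGAAGG, reverse …GTCTCCT.
Reverse complement of the reverse primer's last 7 bases: AGGAGAC; its first k bases are the reverse complement of the reverse primer's last k bases, so a perfect k-base overlap needs the forward primer's last k bases to equal them.
Comparing (forward last k vs required): k=1: G vs A ✗; k=2: GG vs AG ✗; k=3: AGG vs AGG ✓; k=4: AAGG vs AGGA ✗; k=5: GAAGG vs AGGAG ✗; k=6: AGAAGG vs AGGAGA ✗; k=7: CAGAAGG vs AGGAGAC ✗.
Only k = 3 is perfect, so the longest perfect 3' overlap is 3.

Longest perfect overlap: 3 complementary base pairs; significant dimer risk (threshold 3).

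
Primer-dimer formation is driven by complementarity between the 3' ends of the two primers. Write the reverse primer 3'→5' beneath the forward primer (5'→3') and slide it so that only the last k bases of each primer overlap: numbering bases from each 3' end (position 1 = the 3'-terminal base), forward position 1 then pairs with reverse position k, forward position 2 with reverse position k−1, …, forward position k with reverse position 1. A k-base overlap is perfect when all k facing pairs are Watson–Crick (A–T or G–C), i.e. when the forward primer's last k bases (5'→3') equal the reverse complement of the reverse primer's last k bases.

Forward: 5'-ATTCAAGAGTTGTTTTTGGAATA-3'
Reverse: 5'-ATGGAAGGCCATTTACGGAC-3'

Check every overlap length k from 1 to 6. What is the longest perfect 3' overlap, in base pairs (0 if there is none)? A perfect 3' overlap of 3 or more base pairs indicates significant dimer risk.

Last 6 bases (5'→3') — forward …GGAATA, reverse …ACGGAC.
Reverse complement of the reverse primer's last 6 bases: GTCCGT; its first k bases are the reverse complement of the reverse primer's last k bases, so a perfect k-base overlap needs the forward primer's last k bases to equal them.
Comparing (forward last k vs required): k=1: A vs G ✗; k=2: TA vs GT ✗; k=3: ATA vs GTC ✗; k=4: AATA vs GTCC ✗; k=5: GAATA vs GTCCG ✗; k=6: GGAATA vs GTCCGT ✗.
No overlap length from 1 to 6 is perfect, so the longest perfect 3' overlap is 0.

Longest perfect overlap: 0 complementary base pairs; below the dimer-risk threshold (threshold 3).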